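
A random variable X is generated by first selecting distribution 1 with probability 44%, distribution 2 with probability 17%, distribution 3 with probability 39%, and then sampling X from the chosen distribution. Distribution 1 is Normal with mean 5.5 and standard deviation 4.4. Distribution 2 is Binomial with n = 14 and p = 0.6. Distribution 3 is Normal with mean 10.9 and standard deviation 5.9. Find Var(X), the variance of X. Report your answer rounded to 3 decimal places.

Per component, 1: μ=5.5, E[X²]=49.61; 2: μ=8.4, E[X²]=73.92; 3: μ=10.9, E[X²]=153.62.
E[X] = 0.44·5.5 + 0.17·8.4 + 0.39·10.9 = 8.099.
E[X²] = 0.44·49.61 + 0.17·73.92 + 0.39·153.62 = 94.3066.
Var(X) = E[X²] − (E[X])² = 94.3066 − 65.5938 = 28.7128.

28.713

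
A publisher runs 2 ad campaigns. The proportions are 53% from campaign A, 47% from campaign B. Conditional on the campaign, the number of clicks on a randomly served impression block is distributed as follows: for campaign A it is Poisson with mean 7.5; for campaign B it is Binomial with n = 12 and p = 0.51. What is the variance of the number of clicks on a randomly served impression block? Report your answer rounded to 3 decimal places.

Per component, A: μ=7.5, E[X²]=63.75; B: μ=6.12, E[X²]=40.4532.
E[X] = 0.53·7.5 + 0.47·6.12 = 6.8514.
E[X²] = 0.53·63.75 + 0.47·40.4532 = 52.8005.
Var(X) = E[X²] − (E[X])² = 52.8005 − 46.9417 = 5.85882.

5.859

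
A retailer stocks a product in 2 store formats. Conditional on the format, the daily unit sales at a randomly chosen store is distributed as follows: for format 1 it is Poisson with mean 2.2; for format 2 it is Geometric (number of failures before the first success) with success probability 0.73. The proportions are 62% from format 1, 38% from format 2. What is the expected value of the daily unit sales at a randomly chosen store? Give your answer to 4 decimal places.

Component means — 1: 2.2; 2: 0.369863.
E[X] = 0.62·2.2 + 0.38·0.369863 = 1.50455.

1.5045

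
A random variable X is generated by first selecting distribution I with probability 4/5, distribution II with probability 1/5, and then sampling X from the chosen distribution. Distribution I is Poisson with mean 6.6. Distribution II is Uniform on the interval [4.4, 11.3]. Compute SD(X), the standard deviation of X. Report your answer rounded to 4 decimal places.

Per component, I: μ=6.6, E[X²]=50.16; II: μ=7.85, E[X²]=65.59.
E[X] = 0.8·6.6 + 0.2·7.85 = 6.85.
E[X²] = 0.8·50.16 + 0.2·65.59 = 53.246.
Var(X) = E[X²] − (E[X])² = 53.246 − 46.9225 = 6.3235.
SD(X) = √6.3235 = 2.51466.

2.5147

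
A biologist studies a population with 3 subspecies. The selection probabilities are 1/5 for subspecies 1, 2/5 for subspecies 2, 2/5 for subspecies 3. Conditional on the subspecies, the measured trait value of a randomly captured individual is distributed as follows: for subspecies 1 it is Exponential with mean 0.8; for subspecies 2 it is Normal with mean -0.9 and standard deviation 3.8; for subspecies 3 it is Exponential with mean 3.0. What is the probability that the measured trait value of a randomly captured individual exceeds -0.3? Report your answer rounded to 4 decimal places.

0.7749

Conditional on each subspecies, P(X > -0.3): 1: 1; 2: 0.43727; 3: 1.
By total probability, P(X > -0.3) = 0.2·1 + 0.4·0.43727 + 0.4·1 = 0.774908.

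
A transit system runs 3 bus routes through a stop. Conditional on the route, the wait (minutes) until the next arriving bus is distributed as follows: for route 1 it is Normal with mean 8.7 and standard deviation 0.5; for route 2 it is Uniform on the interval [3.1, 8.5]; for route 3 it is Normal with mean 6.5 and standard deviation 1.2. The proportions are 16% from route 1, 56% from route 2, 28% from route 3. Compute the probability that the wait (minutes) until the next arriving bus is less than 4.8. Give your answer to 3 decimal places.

Conditional on each route, P(X < 4.8): 1: 3.10862e-15; 2: 0.314815; 3: 0.0782902.
By total probability, P(X < 4.8) = 0.16·3.10862e-15 + 0.56·0.314815 + 0.28·0.0782902 = 0.198218.

0.198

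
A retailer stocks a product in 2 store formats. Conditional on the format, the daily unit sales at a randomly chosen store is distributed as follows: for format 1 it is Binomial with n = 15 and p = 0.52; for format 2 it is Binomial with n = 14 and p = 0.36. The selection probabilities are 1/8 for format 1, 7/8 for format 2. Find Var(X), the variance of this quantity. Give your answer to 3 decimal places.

4.124

Per component, 1: μ=7.8, E[X²]=64.584; 2: μ=5.04, E[X²]=28.6272.
E[X] = 0.125·7.8 + 0.875·5.04 = 5.385.
E[X²] = 0.125·64.584 + 0.875·28.6272 = 33.1218.
Var(X) = E[X²] − (E[X])² = 33.1218 − 28.9982 = 4.12358.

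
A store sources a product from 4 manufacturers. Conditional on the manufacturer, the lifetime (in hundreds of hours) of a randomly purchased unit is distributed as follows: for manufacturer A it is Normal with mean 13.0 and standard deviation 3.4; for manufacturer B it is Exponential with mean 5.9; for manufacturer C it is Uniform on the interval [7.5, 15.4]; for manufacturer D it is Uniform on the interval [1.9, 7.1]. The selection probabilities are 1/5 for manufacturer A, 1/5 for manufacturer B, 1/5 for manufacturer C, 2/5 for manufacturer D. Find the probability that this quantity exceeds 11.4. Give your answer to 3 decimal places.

Conditional on each manufacturer, P(X > 11.4): A: 0.681033; B: 0.144829; C: 0.506329; D: 0.
By total probability, P(X > 11.4) = 0.2·0.681033 + 0.2·0.144829 + 0.2·0.506329 + 0.4·0 = 0.266438.

0.266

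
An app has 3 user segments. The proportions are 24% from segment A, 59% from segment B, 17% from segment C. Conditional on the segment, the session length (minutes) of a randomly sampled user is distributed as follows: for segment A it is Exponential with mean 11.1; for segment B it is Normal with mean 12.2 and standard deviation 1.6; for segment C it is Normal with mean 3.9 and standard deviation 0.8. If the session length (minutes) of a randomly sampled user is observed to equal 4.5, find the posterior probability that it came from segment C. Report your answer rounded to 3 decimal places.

0.816

Likelihoods f(4.5 | ·): A: 0.0600636; B: 2.33145e-06; C: 0.376422.
Posterior ∝ prior × likelihood. Numerator for C: 0.17·0.376422 = 0.0639917.
Normalizing constant: 0.24·0.0600636 + 0.59·2.33145e-06 + 0.17·0.376422 = 0.0784084.
P(C | observation) = 0.0639917 / 0.0784084 = 0.816134.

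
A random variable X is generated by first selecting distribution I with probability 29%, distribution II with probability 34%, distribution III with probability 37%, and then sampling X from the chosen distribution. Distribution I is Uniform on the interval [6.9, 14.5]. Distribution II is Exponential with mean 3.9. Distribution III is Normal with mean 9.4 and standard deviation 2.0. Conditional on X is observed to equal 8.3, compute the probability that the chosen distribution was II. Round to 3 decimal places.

0.093

Likelihoods f(8.3 | ·): I: 0.131579; II: 0.0305258; III: 0.171472.
Posterior ∝ prior × likelihood. Numerator for II: 0.34·0.0305258 = 0.0103788.
Normalizing constant: 0.29·0.131579 + 0.34·0.0305258 + 0.37·0.171472 = 0.111981.
P(II | observation) = 0.0103788 / 0.111981 = 0.0926832.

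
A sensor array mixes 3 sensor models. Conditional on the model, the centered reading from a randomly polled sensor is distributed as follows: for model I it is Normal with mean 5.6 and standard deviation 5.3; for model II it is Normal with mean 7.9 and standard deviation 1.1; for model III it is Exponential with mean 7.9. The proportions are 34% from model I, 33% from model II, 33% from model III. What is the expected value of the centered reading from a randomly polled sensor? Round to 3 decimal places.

Component means — I: 5.6; II: 7.9; III: 7.9.
E[X] = 0.34·5.6 + 0.33·7.9 + 0.33·7.9 = 7.118.

7.118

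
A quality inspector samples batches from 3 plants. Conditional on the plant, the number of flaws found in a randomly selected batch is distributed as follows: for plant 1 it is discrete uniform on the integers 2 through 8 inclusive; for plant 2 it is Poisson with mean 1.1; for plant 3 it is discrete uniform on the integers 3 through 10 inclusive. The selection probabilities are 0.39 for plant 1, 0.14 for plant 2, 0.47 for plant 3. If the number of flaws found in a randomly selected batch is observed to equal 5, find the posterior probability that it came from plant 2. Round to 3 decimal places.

0.005

Likelihoods P(X=5 | ·): 1: 0.142857; 2: 0.00446744; 3: 0.125.
Posterior ∝ prior × likelihood. Numerator for 2: 0.14·0.00446744 = 0.000625441.
Normalizing constant: 0.39·0.142857 + 0.14·0.00446744 + 0.47·0.125 = 0.11509.
P(2 | observation) = 0.000625441 / 0.11509 = 0.00543438.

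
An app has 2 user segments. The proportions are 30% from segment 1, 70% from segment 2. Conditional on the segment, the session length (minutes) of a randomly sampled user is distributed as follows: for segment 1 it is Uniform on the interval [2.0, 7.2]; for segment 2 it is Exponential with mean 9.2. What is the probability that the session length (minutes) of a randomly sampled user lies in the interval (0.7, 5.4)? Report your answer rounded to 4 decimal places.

0.4557

Conditional on each segment, P(0.7 < X < 5.4): 1: 0.653846; 2: 0.370719.
By total probability, P(0.7 < X < 5.4) = 0.3·0.653846 + 0.7·0.370719 = 0.455657.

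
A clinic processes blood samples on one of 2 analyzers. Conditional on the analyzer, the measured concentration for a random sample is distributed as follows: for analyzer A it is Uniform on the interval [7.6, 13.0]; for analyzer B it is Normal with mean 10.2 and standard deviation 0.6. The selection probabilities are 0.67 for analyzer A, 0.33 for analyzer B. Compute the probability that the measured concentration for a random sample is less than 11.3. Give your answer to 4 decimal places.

Conditional on each analyzer, P(X < 11.3): A: 0.685185; B: 0.966623.
By total probability, P(X < 11.3) = 0.67·0.685185 + 0.33·0.966623 = 0.77806.

0.7781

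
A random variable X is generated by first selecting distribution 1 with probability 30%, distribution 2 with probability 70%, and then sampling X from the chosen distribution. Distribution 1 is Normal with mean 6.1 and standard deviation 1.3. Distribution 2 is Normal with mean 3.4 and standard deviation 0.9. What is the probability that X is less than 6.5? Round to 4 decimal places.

Conditional on each component, P(X < 6.5): 1: 0.620842; 2: 0.999714.
By total probability, P(X < 6.5) = 0.3·0.620842 + 0.7·0.999714 = 0.886052.

0.8861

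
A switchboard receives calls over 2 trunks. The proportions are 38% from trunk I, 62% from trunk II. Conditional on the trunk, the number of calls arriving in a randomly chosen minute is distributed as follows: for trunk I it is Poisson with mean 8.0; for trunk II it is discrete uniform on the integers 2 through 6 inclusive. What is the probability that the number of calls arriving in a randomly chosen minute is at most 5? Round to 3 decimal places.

0.569

Conditional on each trunk, P(X ≤ 5): I: 0.191236; II: 0.8.
By total probability, P(X ≤ 5) = 0.38·0.191236 + 0.62·0.8 = 0.56867.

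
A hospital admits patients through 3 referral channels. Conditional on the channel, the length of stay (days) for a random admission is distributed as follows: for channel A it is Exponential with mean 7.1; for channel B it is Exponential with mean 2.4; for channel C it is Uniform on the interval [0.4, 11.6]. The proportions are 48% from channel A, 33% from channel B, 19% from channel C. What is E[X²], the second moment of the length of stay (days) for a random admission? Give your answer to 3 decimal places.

61.021

For each component E[X²] = Var + (mean)², giving A: 100.82; B: 11.52; C: 46.4533.
Overall E[X²] = 0.48·100.82 + 0.33·11.52 + 0.19·46.4533 = 61.0213.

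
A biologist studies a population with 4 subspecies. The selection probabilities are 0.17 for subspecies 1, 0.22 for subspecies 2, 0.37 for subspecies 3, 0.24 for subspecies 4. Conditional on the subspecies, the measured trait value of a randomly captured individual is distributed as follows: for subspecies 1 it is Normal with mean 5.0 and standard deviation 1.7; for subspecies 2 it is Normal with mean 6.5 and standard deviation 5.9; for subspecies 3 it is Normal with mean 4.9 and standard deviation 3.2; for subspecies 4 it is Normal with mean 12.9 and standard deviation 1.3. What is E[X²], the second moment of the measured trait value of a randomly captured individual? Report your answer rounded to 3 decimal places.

74.711

For each component E[X²] = Var + (mean)², giving 1: 27.89; 2: 77.06; 3: 34.25; 4: 168.1.
Overall E[X²] = 0.17·27.89 + 0.22·77.06 + 0.37·34.25 + 0.24·168.1 = 74.711.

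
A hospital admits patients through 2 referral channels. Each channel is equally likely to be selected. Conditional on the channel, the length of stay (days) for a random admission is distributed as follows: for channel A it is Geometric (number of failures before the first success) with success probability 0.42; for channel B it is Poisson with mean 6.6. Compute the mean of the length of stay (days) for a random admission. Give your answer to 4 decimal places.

Component means — A: 1.38095; B: 6.6.
E[X] = 0.5·1.38095 + 0.5·6.6 = 3.99048.

3.9905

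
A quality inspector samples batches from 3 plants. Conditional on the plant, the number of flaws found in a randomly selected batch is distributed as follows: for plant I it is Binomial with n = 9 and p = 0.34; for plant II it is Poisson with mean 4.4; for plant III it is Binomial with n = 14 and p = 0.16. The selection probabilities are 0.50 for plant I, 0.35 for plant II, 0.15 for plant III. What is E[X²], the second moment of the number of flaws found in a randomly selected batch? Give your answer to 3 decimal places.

For each component E[X²] = Var + (mean)², giving I: 11.3832; II: 23.76; III: 6.8992.
Overall E[X²] = 0.5·11.3832 + 0.35·23.76 + 0.15·6.8992 = 15.0425.

15.042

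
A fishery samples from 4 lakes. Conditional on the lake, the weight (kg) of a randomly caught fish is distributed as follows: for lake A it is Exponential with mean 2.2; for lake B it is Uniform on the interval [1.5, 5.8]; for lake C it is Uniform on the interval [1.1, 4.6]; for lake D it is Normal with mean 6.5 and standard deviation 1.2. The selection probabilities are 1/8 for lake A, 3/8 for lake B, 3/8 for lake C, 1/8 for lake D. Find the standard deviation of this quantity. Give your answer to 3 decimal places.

1.802

Per component, A: μ=2.2, E[X²]=9.68; B: μ=3.65, E[X²]=14.8633; C: μ=2.85, E[X²]=9.14333; D: μ=6.5, E[X²]=43.69.
E[X] = 0.125·2.2 + 0.375·3.65 + 0.375·2.85 + 0.125·6.5 = 3.525.
E[X²] = 0.125·9.68 + 0.375·14.8633 + 0.375·9.14333 + 0.125·43.69 = 15.6738.
Var(X) = E[X²] − (E[X])² = 15.6738 − 12.4256 = 3.24812.
SD(X) = √3.24812 = 1.80226.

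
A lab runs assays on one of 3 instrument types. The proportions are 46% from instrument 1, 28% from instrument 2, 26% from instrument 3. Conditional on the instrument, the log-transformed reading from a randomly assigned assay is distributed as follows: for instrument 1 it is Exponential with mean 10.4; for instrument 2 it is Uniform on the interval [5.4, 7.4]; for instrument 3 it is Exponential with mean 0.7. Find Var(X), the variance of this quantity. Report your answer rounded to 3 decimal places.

65.654

Per component, 1: μ=10.4, E[X²]=216.32; 2: μ=6.4, E[X²]=41.2933; 3: μ=0.7, E[X²]=0.98.
E[X] = 0.46·10.4 + 0.28·6.4 + 0.26·0.7 = 6.758.
E[X²] = 0.46·216.32 + 0.28·41.2933 + 0.26·0.98 = 111.324.
Var(X) = E[X²] − (E[X])² = 111.324 − 45.6706 = 65.6536.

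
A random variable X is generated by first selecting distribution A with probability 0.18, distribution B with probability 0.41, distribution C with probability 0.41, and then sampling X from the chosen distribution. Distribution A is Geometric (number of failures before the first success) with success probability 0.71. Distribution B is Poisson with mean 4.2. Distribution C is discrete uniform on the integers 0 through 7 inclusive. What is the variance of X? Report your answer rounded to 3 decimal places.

5.827

Per component, A: μ=0.408451, E[X²]=0.742115; B: μ=4.2, E[X²]=21.84; C: μ=3.5, E[X²]=17.5.
E[X] = 0.18·0.408451 + 0.41·4.2 + 0.41·3.5 = 3.23052.
E[X²] = 0.18·0.742115 + 0.41·21.84 + 0.41·17.5 = 16.263.
Var(X) = E[X²] − (E[X])² = 16.263 − 10.4363 = 5.82671.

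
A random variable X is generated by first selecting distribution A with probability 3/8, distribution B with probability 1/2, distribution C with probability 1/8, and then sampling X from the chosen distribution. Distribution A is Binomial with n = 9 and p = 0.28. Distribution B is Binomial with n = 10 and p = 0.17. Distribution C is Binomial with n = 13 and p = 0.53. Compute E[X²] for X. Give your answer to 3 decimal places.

11.551

For each component E[X²] = Var + (mean)², giving A: 8.1648; B: 4.301; C: 50.7104.
Overall E[X²] = 0.375·8.1648 + 0.5·4.301 + 0.125·50.7104 = 11.5511.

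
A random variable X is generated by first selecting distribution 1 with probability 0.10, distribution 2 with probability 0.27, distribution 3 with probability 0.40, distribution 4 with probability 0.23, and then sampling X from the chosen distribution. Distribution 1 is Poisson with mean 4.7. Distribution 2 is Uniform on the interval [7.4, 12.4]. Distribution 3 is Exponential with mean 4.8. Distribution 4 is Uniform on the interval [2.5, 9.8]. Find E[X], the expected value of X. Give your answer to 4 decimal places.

Component means — 1: 4.7; 2: 9.9; 3: 4.8; 4: 6.15.
E[X] = 0.1·4.7 + 0.27·9.9 + 0.4·4.8 + 0.23·6.15 = 6.4775.

6.4775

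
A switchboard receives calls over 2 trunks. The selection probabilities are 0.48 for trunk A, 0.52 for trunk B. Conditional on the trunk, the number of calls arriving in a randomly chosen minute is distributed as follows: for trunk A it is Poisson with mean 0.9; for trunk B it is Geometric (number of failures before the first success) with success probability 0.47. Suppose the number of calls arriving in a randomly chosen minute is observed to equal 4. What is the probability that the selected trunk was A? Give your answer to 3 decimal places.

Likelihoods P(X=4 | ·): A: 0.0111146; B: 0.0370853.
Posterior ∝ prior × likelihood. Numerator for A: 0.48·0.0111146 = 0.00533501.
Normalizing constant: 0.48·0.0111146 + 0.52·0.0370853 = 0.0246193.
P(A | observation) = 0.00533501 / 0.0246193 = 0.2167.

0.217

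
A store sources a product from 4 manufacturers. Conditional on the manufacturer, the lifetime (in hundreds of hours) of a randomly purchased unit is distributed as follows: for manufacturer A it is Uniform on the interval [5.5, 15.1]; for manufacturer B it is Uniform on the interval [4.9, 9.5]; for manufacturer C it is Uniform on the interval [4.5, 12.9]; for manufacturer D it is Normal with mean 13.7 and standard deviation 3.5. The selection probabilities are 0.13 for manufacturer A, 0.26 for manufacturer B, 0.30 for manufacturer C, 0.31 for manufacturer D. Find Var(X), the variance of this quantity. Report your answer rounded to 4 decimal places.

13.8147

Per component, A: μ=10.3, E[X²]=113.77; B: μ=7.2, E[X²]=53.6033; C: μ=8.7, E[X²]=81.57; D: μ=13.7, E[X²]=199.94.
E[X] = 0.13·10.3 + 0.26·7.2 + 0.3·8.7 + 0.31·13.7 = 10.068.
E[X²] = 0.13·113.77 + 0.26·53.6033 + 0.3·81.57 + 0.31·199.94 = 115.179.
Var(X) = E[X²] − (E[X])² = 115.179 − 101.365 = 13.8147.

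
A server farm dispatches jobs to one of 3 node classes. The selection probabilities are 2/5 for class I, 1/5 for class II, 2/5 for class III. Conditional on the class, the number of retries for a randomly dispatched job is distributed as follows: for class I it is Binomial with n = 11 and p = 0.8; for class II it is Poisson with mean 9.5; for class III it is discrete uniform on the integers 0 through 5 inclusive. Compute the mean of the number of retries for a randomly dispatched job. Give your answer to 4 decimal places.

Component means — I: 8.8; II: 9.5; III: 2.5.
E[X] = 0.4·8.8 + 0.2·9.5 + 0.4·2.5 = 6.42.

6.4200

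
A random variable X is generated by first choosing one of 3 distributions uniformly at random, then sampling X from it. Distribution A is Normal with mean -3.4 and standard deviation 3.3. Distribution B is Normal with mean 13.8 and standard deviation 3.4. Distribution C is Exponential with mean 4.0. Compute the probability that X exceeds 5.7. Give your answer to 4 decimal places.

0.4116

Conditional on each component, P(X > 5.7): A: 0.00291159; B: 0.991399; C: 0.240508.
By total probability, P(X > 5.7) = 0.333333·0.00291159 + 0.333333·0.991399 + 0.333333·0.240508 = 0.411606.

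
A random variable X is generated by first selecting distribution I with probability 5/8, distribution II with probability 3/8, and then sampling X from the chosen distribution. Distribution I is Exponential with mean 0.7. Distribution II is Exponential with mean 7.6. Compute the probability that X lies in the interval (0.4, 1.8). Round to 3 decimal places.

0.365

Conditional on each component, P(0.4 < X < 1.8): I: 0.488292; II: 0.159614.
By total probability, P(0.4 < X < 1.8) = 0.625·0.488292 + 0.375·0.159614 = 0.365037.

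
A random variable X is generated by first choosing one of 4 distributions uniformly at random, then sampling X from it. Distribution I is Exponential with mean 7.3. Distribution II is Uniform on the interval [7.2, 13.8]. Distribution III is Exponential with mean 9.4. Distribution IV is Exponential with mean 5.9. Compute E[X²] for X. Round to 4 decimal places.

For each component E[X²] = Var + (mean)², giving I: 106.58; II: 113.88; III: 176.72; IV: 69.62.
Overall E[X²] = 0.25·106.58 + 0.25·113.88 + 0.25·176.72 + 0.25·69.62 = 116.7.

116.7000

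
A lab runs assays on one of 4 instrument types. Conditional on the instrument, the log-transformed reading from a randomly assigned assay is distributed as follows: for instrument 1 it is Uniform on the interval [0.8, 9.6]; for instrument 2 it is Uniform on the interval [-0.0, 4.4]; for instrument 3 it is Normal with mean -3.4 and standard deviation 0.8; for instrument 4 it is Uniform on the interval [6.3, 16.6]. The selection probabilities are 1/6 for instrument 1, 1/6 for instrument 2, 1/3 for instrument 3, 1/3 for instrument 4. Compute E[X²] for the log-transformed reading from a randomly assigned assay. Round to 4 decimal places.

For each component E[X²] = Var + (mean)², giving 1: 33.4933; 2: 6.45333; 3: 12.2; 4: 139.943.
Overall E[X²] = 0.166667·33.4933 + 0.166667·6.45333 + 0.333333·12.2 + 0.333333·139.943 = 57.3722.

57.3722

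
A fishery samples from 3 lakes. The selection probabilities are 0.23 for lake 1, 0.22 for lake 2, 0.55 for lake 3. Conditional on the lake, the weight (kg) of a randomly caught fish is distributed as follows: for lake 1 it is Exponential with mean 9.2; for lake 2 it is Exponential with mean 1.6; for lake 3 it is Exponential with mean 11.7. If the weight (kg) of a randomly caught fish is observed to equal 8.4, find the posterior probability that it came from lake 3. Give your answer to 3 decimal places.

Likelihoods f(8.4 | ·): 1: 0.0436197; 2: 0.0032797; 3: 0.0416882.
Posterior ∝ prior × likelihood. Numerator for 3: 0.55·0.0416882 = 0.0229285.
Normalizing constant: 0.23·0.0436197 + 0.22·0.0032797 + 0.55·0.0416882 = 0.0336826.
P(3 | observation) = 0.0229285 / 0.0336826 = 0.680723.

0.681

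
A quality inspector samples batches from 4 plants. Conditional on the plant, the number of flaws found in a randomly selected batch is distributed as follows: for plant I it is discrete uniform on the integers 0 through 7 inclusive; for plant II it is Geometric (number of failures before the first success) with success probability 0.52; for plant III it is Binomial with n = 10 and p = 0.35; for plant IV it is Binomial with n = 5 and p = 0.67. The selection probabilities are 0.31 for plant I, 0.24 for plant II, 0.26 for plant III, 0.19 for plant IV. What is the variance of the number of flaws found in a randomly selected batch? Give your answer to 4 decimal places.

Per component, I: μ=3.5, E[X²]=17.5; II: μ=0.923077, E[X²]=2.62722; III: μ=3.5, E[X²]=14.525; IV: μ=3.35, E[X²]=12.328.
E[X] = 0.31·3.5 + 0.24·0.923077 + 0.26·3.5 + 0.19·3.35 = 2.85304.
E[X²] = 0.31·17.5 + 0.24·2.62722 + 0.26·14.525 + 0.19·12.328 = 12.1744.
Var(X) = E[X²] − (E[X])² = 12.1744 − 8.13983 = 4.03452.

4.0345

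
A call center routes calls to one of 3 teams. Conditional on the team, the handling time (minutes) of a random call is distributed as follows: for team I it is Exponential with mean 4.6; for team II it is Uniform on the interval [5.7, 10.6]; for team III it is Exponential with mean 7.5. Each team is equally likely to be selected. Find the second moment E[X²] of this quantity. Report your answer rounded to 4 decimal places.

For each component E[X²] = Var + (mean)², giving I: 42.32; II: 68.4233; III: 112.5.
Overall E[X²] = 0.333333·42.32 + 0.333333·68.4233 + 0.333333·112.5 = 74.4144.

74.4144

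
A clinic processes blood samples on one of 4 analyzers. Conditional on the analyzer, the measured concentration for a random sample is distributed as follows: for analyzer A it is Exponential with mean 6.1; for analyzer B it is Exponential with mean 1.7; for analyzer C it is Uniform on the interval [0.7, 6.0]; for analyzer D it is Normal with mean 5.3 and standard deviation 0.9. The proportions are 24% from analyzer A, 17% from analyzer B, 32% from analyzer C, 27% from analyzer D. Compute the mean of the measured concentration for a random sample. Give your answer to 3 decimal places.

Component means — A: 6.1; B: 1.7; C: 3.35; D: 5.3.
E[X] = 0.24·6.1 + 0.17·1.7 + 0.32·3.35 + 0.27·5.3 = 4.256.

4.256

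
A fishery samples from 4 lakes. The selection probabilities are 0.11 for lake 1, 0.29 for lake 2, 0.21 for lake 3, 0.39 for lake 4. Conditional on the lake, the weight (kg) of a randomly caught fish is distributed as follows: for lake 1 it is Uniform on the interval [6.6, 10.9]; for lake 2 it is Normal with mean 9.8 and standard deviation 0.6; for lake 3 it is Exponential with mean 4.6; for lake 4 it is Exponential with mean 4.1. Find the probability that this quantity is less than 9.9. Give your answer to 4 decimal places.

0.7893

Conditional on each lake, P(X < 9.9): 1: 0.767442; 2: 0.566184; 3: 0.883769; 4: 0.9106.
By total probability, P(X < 9.9) = 0.11·0.767442 + 0.29·0.566184 + 0.21·0.883769 + 0.39·0.9106 = 0.789337.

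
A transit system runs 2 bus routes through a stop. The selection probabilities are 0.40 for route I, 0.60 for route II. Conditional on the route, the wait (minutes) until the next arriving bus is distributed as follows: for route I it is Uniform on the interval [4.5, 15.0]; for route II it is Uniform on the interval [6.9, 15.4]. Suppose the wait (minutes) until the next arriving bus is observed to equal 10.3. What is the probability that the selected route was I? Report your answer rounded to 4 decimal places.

Likelihoods f(10.3 | ·): I: 0.0952381; II: 0.117647.
Posterior ∝ prior × likelihood. Numerator for I: 0.4·0.0952381 = 0.0380952.
Normalizing constant: 0.4·0.0952381 + 0.6·0.117647 = 0.108683.
P(I | observation) = 0.0380952 / 0.108683 = 0.350515.

0.3505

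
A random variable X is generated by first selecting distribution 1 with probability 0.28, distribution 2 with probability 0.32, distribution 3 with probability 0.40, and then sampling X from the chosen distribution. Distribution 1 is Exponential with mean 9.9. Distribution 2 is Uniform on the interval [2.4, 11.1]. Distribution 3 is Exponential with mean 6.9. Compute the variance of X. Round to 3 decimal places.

Per component, 1: μ=9.9, E[X²]=196.02; 2: μ=6.75, E[X²]=51.87; 3: μ=6.9, E[X²]=95.22.
E[X] = 0.28·9.9 + 0.32·6.75 + 0.4·6.9 = 7.692.
E[X²] = 0.28·196.02 + 0.32·51.87 + 0.4·95.22 = 109.572.
Var(X) = E[X²] − (E[X])² = 109.572 − 59.1669 = 50.4051.

50.405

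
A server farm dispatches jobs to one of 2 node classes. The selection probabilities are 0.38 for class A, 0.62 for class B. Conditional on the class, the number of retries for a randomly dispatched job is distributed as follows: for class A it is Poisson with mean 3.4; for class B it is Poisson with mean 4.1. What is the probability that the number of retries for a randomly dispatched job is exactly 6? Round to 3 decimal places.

0.095

Conditional on each class, P(X = 6): A: 0.0716044; B: 0.109336.
By total probability, P(X = 6) = 0.38·0.0716044 + 0.62·0.109336 = 0.094998.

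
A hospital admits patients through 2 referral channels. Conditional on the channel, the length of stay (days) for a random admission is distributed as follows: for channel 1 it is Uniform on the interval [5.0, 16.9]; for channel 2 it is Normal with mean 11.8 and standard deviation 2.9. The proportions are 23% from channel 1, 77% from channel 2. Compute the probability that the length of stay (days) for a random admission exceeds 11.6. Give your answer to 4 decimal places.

Conditional on each channel, P(X > 11.6): 1: 0.445378; 2: 0.527491.
By total probability, P(X > 11.6) = 0.23·0.445378 + 0.77·0.527491 = 0.508605.

0.5086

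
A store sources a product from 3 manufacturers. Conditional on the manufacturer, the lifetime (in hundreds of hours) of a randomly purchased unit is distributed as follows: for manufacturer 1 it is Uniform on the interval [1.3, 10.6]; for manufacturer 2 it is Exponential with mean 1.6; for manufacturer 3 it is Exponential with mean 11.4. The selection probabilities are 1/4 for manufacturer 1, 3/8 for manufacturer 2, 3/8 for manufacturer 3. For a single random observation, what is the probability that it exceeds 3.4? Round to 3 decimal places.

Conditional on each manufacturer, P(X > 3.4): 1: 0.774194; 2: 0.119433; 3: 0.742119.
By total probability, P(X > 3.4) = 0.25·0.774194 + 0.375·0.119433 + 0.375·0.742119 = 0.51663.

0.517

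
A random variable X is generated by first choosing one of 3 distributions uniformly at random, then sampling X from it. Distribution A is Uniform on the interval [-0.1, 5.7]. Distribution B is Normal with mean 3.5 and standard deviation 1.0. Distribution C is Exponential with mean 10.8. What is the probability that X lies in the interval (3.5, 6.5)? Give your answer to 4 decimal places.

Conditional on each component, P(3.5 < X < 6.5): A: 0.37931; B: 0.49865; C: 0.1754.
By total probability, P(3.5 < X < 6.5) = 0.333333·0.37931 + 0.333333·0.49865 + 0.333333·0.1754 = 0.35112.

0.3511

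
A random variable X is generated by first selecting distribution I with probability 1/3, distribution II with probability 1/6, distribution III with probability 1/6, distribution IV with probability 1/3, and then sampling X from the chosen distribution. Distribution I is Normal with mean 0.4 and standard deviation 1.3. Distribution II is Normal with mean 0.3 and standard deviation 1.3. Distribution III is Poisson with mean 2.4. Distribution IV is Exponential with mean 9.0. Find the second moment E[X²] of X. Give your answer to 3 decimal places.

For each component E[X²] = Var + (mean)², giving I: 1.85; II: 1.78; III: 8.16; IV: 162.
Overall E[X²] = 0.333333·1.85 + 0.166667·1.78 + 0.166667·8.16 + 0.333333·162 = 56.2733.

56.273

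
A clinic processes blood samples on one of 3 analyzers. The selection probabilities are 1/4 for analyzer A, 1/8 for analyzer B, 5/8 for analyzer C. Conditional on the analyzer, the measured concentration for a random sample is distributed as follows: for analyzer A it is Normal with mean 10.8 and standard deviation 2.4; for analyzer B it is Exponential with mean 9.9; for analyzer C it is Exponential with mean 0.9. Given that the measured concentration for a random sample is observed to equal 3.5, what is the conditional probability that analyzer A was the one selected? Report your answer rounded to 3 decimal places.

0.017

Likelihoods f(3.5 | ·): A: 0.00162821; B: 0.0709294; C: 0.0227423.
Posterior ∝ prior × likelihood. Numerator for A: 0.25·0.00162821 = 0.000407052.
Normalizing constant: 0.25·0.00162821 + 0.125·0.0709294 + 0.625·0.0227423 = 0.0234872.
P(A | observation) = 0.000407052 / 0.0234872 = 0.0173308.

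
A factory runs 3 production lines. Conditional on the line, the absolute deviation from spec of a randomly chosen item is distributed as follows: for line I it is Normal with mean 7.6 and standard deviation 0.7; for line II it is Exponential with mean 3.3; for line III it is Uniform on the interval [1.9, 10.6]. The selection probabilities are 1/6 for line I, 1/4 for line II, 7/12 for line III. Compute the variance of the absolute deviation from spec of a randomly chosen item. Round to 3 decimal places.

Per component, I: μ=7.6, E[X²]=58.25; II: μ=3.3, E[X²]=21.78; III: μ=6.25, E[X²]=45.37.
E[X] = 0.166667·7.6 + 0.25·3.3 + 0.583333·6.25 = 5.7375.
E[X²] = 0.166667·58.25 + 0.25·21.78 + 0.583333·45.37 = 41.6192.
Var(X) = E[X²] − (E[X])² = 41.6192 − 32.9189 = 8.70026.

8.700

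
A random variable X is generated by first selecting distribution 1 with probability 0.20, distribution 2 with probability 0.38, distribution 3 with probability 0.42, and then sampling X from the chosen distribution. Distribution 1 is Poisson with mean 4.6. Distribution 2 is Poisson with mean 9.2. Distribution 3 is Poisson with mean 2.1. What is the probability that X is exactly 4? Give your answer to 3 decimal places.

Conditional on each component, P(X = 4): 1: 0.187528; 2: 0.03016; 3: 0.099231.
By total probability, P(X = 4) = 0.2·0.187528 + 0.38·0.03016 + 0.42·0.099231 = 0.0906434.

0.091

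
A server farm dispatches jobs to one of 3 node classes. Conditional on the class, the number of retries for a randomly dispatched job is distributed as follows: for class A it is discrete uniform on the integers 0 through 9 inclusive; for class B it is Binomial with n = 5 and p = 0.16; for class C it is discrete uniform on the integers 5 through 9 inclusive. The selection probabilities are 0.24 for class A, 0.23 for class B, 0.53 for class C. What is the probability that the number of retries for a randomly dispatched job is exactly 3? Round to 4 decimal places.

Conditional on each class, P(X = 3): A: 0.1; B: 0.0289014; C: 0.
By total probability, P(X = 3) = 0.24·0.1 + 0.23·0.0289014 + 0.53·0 = 0.0306473.

0.0306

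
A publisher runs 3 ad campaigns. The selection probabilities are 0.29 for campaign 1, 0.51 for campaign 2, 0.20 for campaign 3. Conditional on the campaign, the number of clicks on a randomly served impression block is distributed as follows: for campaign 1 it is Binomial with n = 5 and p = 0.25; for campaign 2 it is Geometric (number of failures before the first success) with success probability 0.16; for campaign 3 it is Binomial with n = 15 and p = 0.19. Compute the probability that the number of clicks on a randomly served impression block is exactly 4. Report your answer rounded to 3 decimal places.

Conditional on each campaign, P(X = 4): 1: 0.0146484; 2: 0.0796594; 3: 0.175179.
By total probability, P(X = 4) = 0.29·0.0146484 + 0.51·0.0796594 + 0.2·0.175179 = 0.0799102.

0.080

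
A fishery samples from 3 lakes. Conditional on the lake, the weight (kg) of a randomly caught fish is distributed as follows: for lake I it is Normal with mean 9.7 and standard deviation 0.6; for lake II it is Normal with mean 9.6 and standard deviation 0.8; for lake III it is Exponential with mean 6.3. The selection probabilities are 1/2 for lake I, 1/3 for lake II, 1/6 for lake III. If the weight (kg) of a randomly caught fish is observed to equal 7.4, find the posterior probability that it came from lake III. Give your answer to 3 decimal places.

Likelihoods f(7.4 | ·): I: 0.000428451; II: 0.011367; III: 0.0490383.
Posterior ∝ prior × likelihood. Numerator for III: 0.166667·0.0490383 = 0.00817306.
Normalizing constant: 0.5·0.000428451 + 0.333333·0.011367 + 0.166667·0.0490383 = 0.0121763.
P(III | observation) = 0.00817306 / 0.0121763 = 0.671228.

0.671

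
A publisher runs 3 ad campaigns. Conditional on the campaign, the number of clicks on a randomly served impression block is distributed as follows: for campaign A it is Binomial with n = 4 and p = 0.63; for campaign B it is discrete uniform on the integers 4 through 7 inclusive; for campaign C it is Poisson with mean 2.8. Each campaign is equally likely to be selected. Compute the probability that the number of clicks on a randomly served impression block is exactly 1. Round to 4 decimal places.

Conditional on each campaign, P(X = 1): A: 0.127646; B: 0; C: 0.170268.
By total probability, P(X = 1) = 0.333333·0.127646 + 0.333333·0 + 0.333333·0.170268 = 0.0993046.

0.0993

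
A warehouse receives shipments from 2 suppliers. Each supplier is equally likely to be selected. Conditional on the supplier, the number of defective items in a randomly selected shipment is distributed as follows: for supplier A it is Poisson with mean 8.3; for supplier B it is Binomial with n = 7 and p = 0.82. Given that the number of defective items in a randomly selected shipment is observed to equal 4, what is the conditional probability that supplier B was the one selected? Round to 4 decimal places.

Likelihoods P(X=4 | ·): A: 0.0491425; B: 0.0922871.
Posterior ∝ prior × likelihood. Numerator for B: 0.5·0.0922871 = 0.0461435.
Normalizing constant: 0.5·0.0491425 + 0.5·0.0922871 = 0.0707148.
P(B | observation) = 0.0461435 / 0.0707148 = 0.65253.

0.6525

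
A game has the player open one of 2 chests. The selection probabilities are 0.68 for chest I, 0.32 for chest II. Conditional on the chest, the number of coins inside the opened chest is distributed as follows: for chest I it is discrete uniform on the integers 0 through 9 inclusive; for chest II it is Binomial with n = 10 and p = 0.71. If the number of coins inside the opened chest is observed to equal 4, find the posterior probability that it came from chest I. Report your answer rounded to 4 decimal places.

Likelihoods P(X=4 | ·): I: 0.1; II: 0.0317425.
Posterior ∝ prior × likelihood. Numerator for I: 0.68·0.1 = 0.068.
Normalizing constant: 0.68·0.1 + 0.32·0.0317425 = 0.0781576.
P(I | observation) = 0.068 / 0.0781576 = 0.870037.

0.8700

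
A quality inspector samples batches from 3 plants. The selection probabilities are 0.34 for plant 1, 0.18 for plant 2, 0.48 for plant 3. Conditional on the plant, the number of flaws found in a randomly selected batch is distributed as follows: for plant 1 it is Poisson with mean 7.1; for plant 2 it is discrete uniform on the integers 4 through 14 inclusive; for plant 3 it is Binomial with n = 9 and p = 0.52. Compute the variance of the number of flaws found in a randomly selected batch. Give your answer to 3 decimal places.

8.081

Per component, 1: μ=7.1, E[X²]=57.51; 2: μ=9, E[X²]=91; 3: μ=4.68, E[X²]=24.1488.
E[X] = 0.34·7.1 + 0.18·9 + 0.48·4.68 = 6.2804.
E[X²] = 0.34·57.51 + 0.18·91 + 0.48·24.1488 = 47.5248.
Var(X) = E[X²] − (E[X])² = 47.5248 − 39.4434 = 8.0814.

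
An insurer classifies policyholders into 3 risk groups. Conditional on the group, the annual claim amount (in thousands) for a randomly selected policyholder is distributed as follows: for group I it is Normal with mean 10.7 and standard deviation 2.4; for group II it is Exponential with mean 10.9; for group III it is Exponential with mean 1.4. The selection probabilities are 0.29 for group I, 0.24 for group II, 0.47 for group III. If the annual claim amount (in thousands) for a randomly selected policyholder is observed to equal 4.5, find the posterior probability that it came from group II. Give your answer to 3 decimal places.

Likelihoods f(4.5 | ·): I: 0.00590939; II: 0.0607124; III: 0.0287029.
Posterior ∝ prior × likelihood. Numerator for II: 0.24·0.0607124 = 0.014571.
Normalizing constant: 0.29·0.00590939 + 0.24·0.0607124 + 0.47·0.0287029 = 0.0297751.
P(II | observation) = 0.014571 / 0.0297751 = 0.489369.

0.489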